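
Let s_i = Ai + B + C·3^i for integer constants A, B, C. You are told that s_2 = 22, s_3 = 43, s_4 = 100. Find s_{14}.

At i = 2, 3, 4: 2A + B + 9C = 22; 3A + B + 27C = 43; 4A + B + 81C = 100.
Subtracting the first from the second: A + 18C = 21.
Subtracting the second from the third: A + 54C = 57.
Solving: C = 1, A = 3, then B = 7.
Hence s_{14} = 3·14 + 7 + 1·4782969 = 4783018.

4783018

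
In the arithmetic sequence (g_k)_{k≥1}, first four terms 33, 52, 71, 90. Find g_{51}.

983

Common difference d = 19.
g_k = 33 + (k - 1)·19.
g_{51} = 33 + 50·19 = 983.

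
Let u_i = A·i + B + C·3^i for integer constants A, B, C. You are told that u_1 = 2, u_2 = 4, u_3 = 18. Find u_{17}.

The three given values yield: A + B + 3C = 2; 2A + B + 9C = 4; 3A + B + 27C = 18.
Subtracting the first from the second: A + 6C = 2.
Subtracting the second from the third: A + 18C = 14.
Solving: C = 1, A = -4, then B = 3.
So u_i = -4·i + 3 + 1·3^i; at i=17 this is 129140098.

129140098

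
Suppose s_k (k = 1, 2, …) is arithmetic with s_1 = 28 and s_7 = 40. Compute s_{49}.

124

Common difference d = (40 - 28) / (7 - 1) = 2.
s_k = 28 + (k - 1)·2.
s_{49} = 28 + 48·2 = 124.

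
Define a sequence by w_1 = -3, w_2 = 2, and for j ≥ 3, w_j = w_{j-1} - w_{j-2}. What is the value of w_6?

w_3 = 5; w_4 = 3; w_5 = -2; w_6 = -5.

-5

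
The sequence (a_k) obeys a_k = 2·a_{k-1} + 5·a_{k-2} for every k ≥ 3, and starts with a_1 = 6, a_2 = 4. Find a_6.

1244

Compute successive terms:
a_3 = 38; a_4 = 96; a_5 = 382; a_6 = 1244.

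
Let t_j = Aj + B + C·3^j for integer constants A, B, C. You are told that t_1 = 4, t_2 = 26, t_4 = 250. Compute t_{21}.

31381059684

At j = 1, 2, 4: A + B + 3C = 4; 2A + B + 9C = 26; 4A + B + 81C = 250.
Subtracting the first from the second: A + 6C = 22.
Subtracting the second from the third: 2A + 72C = 224.
Solving: C = 3, A = 4, then B = -9.
Hence t_{21} = 4·21 + (-9) + 3·10460353203 = 31381059684.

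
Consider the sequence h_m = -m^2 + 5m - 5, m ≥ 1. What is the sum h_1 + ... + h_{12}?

-320

Over m = 1..12: Σm = 78, Σm² = 650.
Total = (-1)·650 + (5)·78 + (-5)·12 = -320.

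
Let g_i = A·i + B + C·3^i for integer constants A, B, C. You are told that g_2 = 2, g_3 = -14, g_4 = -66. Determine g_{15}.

-14348870

Write the equations: 2A + B + 9C = 2; 3A + B + 27C = -14; 4A + B + 81C = -66.
Subtracting the first from the second: A + 18C = -16.
Subtracting the second from the third: A + 54C = -52.
Solving: C = -1, A = 2, then B = 7.
Therefore g_{15} = 30 + 7 + (-1)·14348907 = -14348870.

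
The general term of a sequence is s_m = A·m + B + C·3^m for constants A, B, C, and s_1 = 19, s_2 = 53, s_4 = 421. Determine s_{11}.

885779

The three given values yield: A + B + 3C = 19; 2A + B + 9C = 53; 4A + B + 81C = 421.
Subtracting the first from the second: A + 6C = 34.
Subtracting the second from the third: 2A + 72C = 368.
Solving: C = 5, A = 4, then B = 0.
Hence s_{11} = 4·11 + 0 + 5·177147 = 885779.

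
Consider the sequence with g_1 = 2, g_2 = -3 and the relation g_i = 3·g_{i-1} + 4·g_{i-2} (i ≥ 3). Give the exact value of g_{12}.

g_3 = -1;  g_4 = -15;  g_5 = -49;  g_6 = -207;  g_7 = -817;  g_8 = -3279;  g_9 = -13105;  g_{10} = -52431;  g_{11} = -209713;  g_{12} = -838863.
(Characteristic roots are 4 and -1.)

-838863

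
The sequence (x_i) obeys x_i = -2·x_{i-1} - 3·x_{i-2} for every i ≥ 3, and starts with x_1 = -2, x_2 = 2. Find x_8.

Applying the relation repeatedly:
x_3 = 2  x_4 = -10  x_5 = 14  x_6 = 2  x_7 = -46  x_8 = 86.

86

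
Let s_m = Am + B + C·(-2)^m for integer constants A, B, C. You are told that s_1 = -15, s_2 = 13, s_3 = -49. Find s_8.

1261

Plug in m = 1, 2, 3: A + B - 2C = -15; 2A + B + 4C = 13; 3A + B - 8C = -49.
Subtracting the first from the second: A + 6C = 28.
Subtracting the second from the third: A - 12C = -62.
Solving: C = 5, A = -2, then B = -3.
So s_m = -2·m + (-3) + 5·(-2)^m; at m=8 this is 1261.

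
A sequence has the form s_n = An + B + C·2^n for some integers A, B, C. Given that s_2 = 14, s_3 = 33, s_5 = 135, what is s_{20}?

4194356

At n = 2, 3, 5: 2A + B + 4C = 14; 3A + B + 8C = 33; 5A + B + 32C = 135.
Subtracting the first from the second: A + 4C = 19.
Subtracting the second from the third: 2A + 24C = 102.
Solving: C = 4, A = 3, then B = -8.
Hence s_{20} = 3·20 + (-8) + 4·1048576 = 4194356.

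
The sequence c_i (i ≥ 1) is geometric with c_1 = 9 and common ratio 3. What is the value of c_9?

c_i = 9·3^(i-1).
c_9 = 9·3^8 = 59049.

59049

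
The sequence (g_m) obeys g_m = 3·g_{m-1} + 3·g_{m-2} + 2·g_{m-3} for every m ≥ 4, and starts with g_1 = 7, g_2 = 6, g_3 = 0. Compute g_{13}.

5797264

Step forward from the initial values:
g_4 = 32; g_5 = 108; g_6 = 420; g_7 = 1648; g_8 = 6420; g_9 = 25044; g_{10} = 97688; g_{11} = 381036; g_{12} = 1486260; g_{13} = 5797264.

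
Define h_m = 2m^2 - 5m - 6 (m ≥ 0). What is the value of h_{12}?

h_{12} = 2·12^2 - 5·12 - 6 = 222.

222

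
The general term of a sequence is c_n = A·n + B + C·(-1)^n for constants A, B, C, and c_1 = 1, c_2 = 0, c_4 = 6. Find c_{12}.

30

Write the equations: A + B - C = 1; 2A + B + C = 0; 4A + B + C = 6.
Subtracting the first from the second: A + 2C = -1.
Subtracting the second from the third: 2A = 6.
Solving: C = -2, A = 3, then B = -4.
Therefore c_{12} = 36 + (-4) + (-2)·1 = 30.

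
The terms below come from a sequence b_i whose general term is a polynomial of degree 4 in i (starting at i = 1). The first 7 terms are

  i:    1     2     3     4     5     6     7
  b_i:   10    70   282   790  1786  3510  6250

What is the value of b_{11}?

1st diffs: 60, 212, 508, 996, 1724, 2740.
2nd diffs: 152, 296, 488, 728, 1016.
3rd diffs: 144, 192, 240, 288.
4th diffs: 48, 48, 48 (constant).
Newton forward-difference form: b_i = 10 + 60·C(i-1,1) + 152·C(i-1,2) + 144·C(i-1,3) + 48·C(i-1,4).
At i = 11: i-1 = 10, so b_{11} = 10 + 600 + 6840 + 17280 + 10080 = 34810.

34810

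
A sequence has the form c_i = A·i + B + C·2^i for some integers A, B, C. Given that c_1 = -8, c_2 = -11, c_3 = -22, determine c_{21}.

-8388508

The three given values yield: A + B + 2C = -8; 2A + B + 4C = -11; 3A + B + 8C = -22.
Subtracting the first from the second: A + 2C = -3.
Subtracting the second from the third: A + 4C = -11.
Solving: C = -4, A = 5, then B = -5.
Therefore c_{21} = 105 + (-5) + (-4)·2097152 = -8388508.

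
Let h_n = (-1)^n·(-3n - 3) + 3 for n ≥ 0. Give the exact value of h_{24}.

-72

(-1)^24 = 1; -3n - 3 at n=24 is -75; so h_{24} = -72.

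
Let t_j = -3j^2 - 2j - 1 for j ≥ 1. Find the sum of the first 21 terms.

Over j = 1..21: Σj = 231, Σj² = 3311.
Total = (-3)·3311 + (-2)·231 + (-1)·21 = -10416.

-10416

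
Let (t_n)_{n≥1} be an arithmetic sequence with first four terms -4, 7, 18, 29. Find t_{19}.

194

Common difference d = 11.
t_n = -4 + (n - 1)·11.
t_{19} = -4 + 18·11 = 194.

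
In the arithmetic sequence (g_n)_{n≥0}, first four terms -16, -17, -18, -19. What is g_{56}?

-72

Common difference d = -1.
g_n = -16 + (n - 0)·(-1).
g_{56} = -16 + 56·(-1) = -72.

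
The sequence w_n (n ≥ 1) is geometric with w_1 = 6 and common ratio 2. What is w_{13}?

w_n = 6·2^(n-1).
w_{13} = 6·2^12 = 24576.

24576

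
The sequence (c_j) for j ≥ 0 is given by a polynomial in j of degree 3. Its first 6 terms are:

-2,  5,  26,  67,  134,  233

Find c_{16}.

5150

1st diffs: 7, 21, 41, 67, 99.
2nd diffs: 14, 20, 26, 32.
3rd diffs: 6, 6, 6 (constant).
Newton forward-difference form: c_j = -2 + 7·C(j,1) + 14·C(j,2) + 6·C(j,3).
At j = 16: j = 16, so c_{16} = -2 + 112 + 1680 + 3360 = 5150.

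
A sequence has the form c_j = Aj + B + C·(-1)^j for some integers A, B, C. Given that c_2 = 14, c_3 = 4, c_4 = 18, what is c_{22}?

The three given values yield: 2A + B + C = 14; 3A + B - C = 4; 4A + B + C = 18.
Subtracting the first from the second: A - 2C = -10.
Subtracting the second from the third: A + 2C = 14.
Solving: C = 6, A = 2, then B = 4.
So c_j = 2·j + 4 + 6·(-1)^j; at j=22 this is 54.

54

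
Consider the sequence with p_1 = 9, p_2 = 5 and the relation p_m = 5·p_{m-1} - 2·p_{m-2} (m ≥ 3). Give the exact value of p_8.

Compute successive terms:
p_3 = 7;  p_4 = 25;  p_5 = 111;  p_6 = 505;  p_7 = 2303;  p_8 = 10505.

10505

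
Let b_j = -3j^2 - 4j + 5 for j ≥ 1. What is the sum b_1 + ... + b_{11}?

Over j = 1..11: Σj = 66, Σj² = 506.
Total = (-3)·506 + (-4)·66 + (5)·11 = -1727.

-1727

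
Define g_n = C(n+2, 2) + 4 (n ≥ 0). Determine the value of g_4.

19

C(6, 2) = 15, so g_4 = 19.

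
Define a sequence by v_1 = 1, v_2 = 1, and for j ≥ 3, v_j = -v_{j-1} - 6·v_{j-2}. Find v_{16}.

Step forward from the initial values:
v_3 = -7; v_4 = 1; v_5 = 41; …; v_{13} = -18199; v_{14} = -115439; v_{15} = 224633; v_{16} = 468001.

468001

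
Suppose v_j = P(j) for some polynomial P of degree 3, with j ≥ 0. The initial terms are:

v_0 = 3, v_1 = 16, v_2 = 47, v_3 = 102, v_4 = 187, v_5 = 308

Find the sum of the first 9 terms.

1st diffs: 13, 31, 55, 85, 121.
2nd diffs: 18, 24, 30, 36.
3rd diffs: 6, 6, 6 (constant).
Newton forward-difference form: v_j = 3 + 13·C(j,1) + 18·C(j,2) + 6·C(j,3).
Continuing: 471, 682, 947.
Summing j = 0..8 (9 terms) gives 2763.

2763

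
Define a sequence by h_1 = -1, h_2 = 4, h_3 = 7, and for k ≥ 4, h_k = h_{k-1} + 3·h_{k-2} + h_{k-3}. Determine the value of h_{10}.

h_4 = 18  h_5 = 43  h_6 = 104  h_7 = 251  h_8 = 606  h_9 = 1463  h_{10} = 3532.

3532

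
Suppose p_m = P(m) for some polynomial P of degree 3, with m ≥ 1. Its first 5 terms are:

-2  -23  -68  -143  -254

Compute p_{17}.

1st diffs: -21, -45, -75, -111.
2nd diffs: -24, -30, -36.
3rd diffs: -6, -6 (constant).
Newton forward-difference form: p_m = -2 + (-21)·C(m-1,1) + (-24)·C(m-1,2) + (-6)·C(m-1,3).
At m = 17: m-1 = 16, so p_{17} = -2 - 336 - 2880 - 3360 = -6578.

-6578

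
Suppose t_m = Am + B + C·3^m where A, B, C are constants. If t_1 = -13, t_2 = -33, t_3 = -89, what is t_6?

At m = 1, 2, 3: A + B + 3C = -13; 2A + B + 9C = -33; 3A + B + 27C = -89.
Subtracting the first from the second: A + 6C = -20.
Subtracting the second from the third: A + 18C = -56.
Solving: C = -3, A = -2, then B = -2.
So t_m = -2·m + (-2) + (-3)·3^m; at m=6 this is -2201.

-2201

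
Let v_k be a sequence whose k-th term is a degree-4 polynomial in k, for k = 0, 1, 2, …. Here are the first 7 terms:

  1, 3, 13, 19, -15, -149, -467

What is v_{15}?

-37349

1st diffs: 2, 10, 6, -34, -134, -318.
2nd diffs: 8, -4, -40, -100, -184.
3rd diffs: -12, -36, -60, -84.
4th diffs: -24, -24, -24 (constant).
So v_k = -k^4 + 4k^3 - k^2 + 1.
Evaluating at k = 15 gives v_{15} = -37349.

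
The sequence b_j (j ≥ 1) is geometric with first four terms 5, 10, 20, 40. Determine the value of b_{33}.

21474836480

Common ratio r = 2.
b_j = 5·2^(j-1).
b_{33} = 5·2^32 = 21474836480.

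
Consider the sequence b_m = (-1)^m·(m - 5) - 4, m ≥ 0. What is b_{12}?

3

(-1)^12 = 1; m - 5 at m=12 is 7; so b_{12} = 3.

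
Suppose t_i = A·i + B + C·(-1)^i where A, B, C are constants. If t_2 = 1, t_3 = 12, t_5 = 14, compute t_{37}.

46

The three given values yield: 2A + B + C = 1; 3A + B - C = 12; 5A + B - C = 14.
Subtracting the first from the second: A - 2C = 11.
Subtracting the second from the third: 2A = 2.
Solving: C = -5, A = 1, then B = 4.
Therefore t_{37} = 37 + 4 + (-5)·(-1) = 46.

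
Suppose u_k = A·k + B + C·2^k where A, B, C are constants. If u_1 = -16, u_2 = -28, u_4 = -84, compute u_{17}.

Plug in k = 1, 2, 4: A + B + 2C = -16; 2A + B + 4C = -28; 4A + B + 16C = -84.
Subtracting the first from the second: A + 2C = -12.
Subtracting the second from the third: 2A + 12C = -56.
Solving: C = -4, A = -4, then B = -4.
So u_k = -4·k + (-4) + (-4)·2^k; at k=17 this is -524360.

-524360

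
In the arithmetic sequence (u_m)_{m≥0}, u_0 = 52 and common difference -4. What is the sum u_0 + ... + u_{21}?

u_m = 52 + (m - 0)·(-4).
u_{21} = -32; S = 22·(52 + (-32))/2 = 220.

220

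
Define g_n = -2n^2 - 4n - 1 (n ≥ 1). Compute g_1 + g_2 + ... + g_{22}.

Over n = 1..22: Σn = 253, Σn² = 3795.
Total = (-2)·3795 + (-4)·253 + (-1)·22 = -8624.

-8624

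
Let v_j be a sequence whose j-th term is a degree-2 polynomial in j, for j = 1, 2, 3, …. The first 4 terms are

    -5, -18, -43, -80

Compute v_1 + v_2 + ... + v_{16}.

1st diffs: -13, -25, -37.
2nd diffs: -12, -12 (constant).
So v_j = -6j^2 + 5j - 4.
Continuing: …, -129, -190, -263, -348, …, v_{16} = -1460.
Summing j = 1..16 (16 terms) gives -8360.

-8360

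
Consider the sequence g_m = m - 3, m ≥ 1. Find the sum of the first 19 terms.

Over m = 1..19: Σm = 190.
Total = (1)·190 + (-3)·19 = 133.

133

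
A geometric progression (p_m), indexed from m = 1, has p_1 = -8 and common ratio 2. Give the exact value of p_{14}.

-65536

p_m = (-8)·2^(m-1).
p_{14} = (-8)·2^13 = -65536.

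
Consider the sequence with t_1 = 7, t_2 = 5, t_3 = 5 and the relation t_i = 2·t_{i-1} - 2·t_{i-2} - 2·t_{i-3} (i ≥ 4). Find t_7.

t_4 = -14, t_5 = -48, t_6 = -78, t_7 = -32.

-32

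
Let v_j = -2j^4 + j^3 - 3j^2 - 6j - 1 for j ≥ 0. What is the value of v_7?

-4649

v_7 = -2·7^4 + 1·7^3 - 3·7^2 - 6·7 - 1 = -4649.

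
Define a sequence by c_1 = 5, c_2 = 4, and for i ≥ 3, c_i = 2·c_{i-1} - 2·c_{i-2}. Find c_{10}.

Iterate the recurrence:
c_3 = -2;  c_4 = -12;  c_5 = -20;  c_6 = -16;  c_7 = 8;  c_8 = 48;  c_9 = 80;  c_{10} = 64.

64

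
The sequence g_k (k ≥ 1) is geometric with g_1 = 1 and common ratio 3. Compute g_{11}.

59049

g_k = 1·3^(k-1).
g_{11} = 1·3^10 = 59049.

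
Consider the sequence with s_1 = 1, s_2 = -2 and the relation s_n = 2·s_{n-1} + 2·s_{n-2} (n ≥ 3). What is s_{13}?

s_3 = -2;  s_4 = -8;  s_5 = -20;  …;  s_{10} = -3104;  s_{11} = -8480;  s_{12} = -23168;  s_{13} = -63296.

-63296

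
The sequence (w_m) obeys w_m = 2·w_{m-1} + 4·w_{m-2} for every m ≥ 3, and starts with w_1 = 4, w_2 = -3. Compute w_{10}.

Compute successive terms:
w_3 = 10  w_4 = 8  w_5 = 56  w_6 = 144  w_7 = 512  w_8 = 1600  w_9 = 5248  w_{10} = 16896.

16896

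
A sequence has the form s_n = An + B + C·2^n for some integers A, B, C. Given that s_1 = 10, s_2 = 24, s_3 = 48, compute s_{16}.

At n = 1, 2, 3: A + B + 2C = 10; 2A + B + 4C = 24; 3A + B + 8C = 48.
Subtracting the first from the second: A + 2C = 14.
Subtracting the second from the third: A + 4C = 24.
Solving: C = 5, A = 4, then B = -4.
So s_n = 4·n + (-4) + 5·2^n; at n=16 this is 327740.

327740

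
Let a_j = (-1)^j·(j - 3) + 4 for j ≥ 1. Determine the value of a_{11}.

(-1)^11 = -1; j - 3 at j=11 is 8; so a_{11} = -4.

-4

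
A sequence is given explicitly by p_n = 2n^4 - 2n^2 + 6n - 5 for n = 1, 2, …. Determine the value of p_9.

13009

p_9 = 2·9^4 - 2·9^2 + 6·9 - 5 = 13009.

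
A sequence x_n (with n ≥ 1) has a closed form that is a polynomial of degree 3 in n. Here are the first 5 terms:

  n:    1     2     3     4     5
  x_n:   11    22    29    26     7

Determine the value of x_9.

-349

1st diffs: 11, 7, -3, -19.
2nd diffs: -4, -10, -16.
3rd diffs: -6, -6 (constant).
Newton forward-difference form: x_n = 11 + 11·C(n-1,1) + (-4)·C(n-1,2) + (-6)·C(n-1,3).
At n = 9: n-1 = 8, so x_9 = 11 + 88 - 112 - 336 = -349.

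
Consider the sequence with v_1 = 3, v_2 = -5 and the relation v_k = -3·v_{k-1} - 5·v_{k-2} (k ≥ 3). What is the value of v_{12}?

19900

Compute successive terms:
v_3 = 0; v_4 = 25; v_5 = -75; v_6 = 100; v_7 = 75; v_8 = -725; v_9 = 1800; v_{10} = -1775; v_{11} = -3675; v_{12} = 19900.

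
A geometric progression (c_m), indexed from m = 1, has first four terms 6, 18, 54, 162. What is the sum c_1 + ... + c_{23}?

Common ratio r = 3.
c_m = 6·3^(m-1).
S = 6·(3^23 - 1)/(3 - 1) = 6·(94143178827 - 1)/(2) = 282429536478.

282429536478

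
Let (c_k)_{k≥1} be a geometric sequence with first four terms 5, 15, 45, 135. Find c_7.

Common ratio r = 3.
c_k = 5·3^(k-1).
c_7 = 5·3^6 = 3645.

3645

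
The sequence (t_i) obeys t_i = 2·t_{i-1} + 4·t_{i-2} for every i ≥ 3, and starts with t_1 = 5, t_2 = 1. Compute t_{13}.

2117632

t_3 = 22  t_4 = 48  t_5 = 184  …  t_{10} = 62464  t_{11} = 202240  t_{12} = 654336  t_{13} = 2117632.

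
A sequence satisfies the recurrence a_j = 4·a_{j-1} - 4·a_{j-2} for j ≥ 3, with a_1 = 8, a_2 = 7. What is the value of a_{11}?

Iterate the recurrence:
a_3 = -4  a_4 = -44  a_5 = -160  a_6 = -464  a_7 = -1216  a_8 = -3008  a_9 = -7168  a_{10} = -16640  a_{11} = -37888.
(Characteristic roots are 2 and 2.)

-37888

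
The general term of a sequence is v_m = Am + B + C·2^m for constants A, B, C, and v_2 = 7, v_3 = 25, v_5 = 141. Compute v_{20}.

5242831

The three given values yield: 2A + B + 4C = 7; 3A + B + 8C = 25; 5A + B + 32C = 141.
Subtracting the first from the second: A + 4C = 18.
Subtracting the second from the third: 2A + 24C = 116.
Solving: C = 5, A = -2, then B = -9.
So v_m = -2·m + (-9) + 5·2^m; at m=20 this is 5242831.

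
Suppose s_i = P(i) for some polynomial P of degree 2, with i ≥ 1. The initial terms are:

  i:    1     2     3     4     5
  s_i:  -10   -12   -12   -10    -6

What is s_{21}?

1st diffs: -2, 0, 2, 4.
2nd diffs: 2, 2, 2 (constant).
So s_i = i^2 - 5i - 6.
Evaluating at i = 21 gives s_{21} = 330.

330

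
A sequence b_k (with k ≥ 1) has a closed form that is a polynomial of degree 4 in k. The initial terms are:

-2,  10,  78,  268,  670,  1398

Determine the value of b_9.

7038

1st diffs: 12, 68, 190, 402, 728.
2nd diffs: 56, 122, 212, 326.
3rd diffs: 66, 90, 114.
4th diffs: 24, 24 (constant).
Newton forward-difference form: b_k = -2 + 12·C(k-1,1) + 56·C(k-1,2) + 66·C(k-1,3) + 24·C(k-1,4).
At k = 9: k-1 = 8, so b_9 = -2 + 96 + 1568 + 3696 + 1680 = 7038.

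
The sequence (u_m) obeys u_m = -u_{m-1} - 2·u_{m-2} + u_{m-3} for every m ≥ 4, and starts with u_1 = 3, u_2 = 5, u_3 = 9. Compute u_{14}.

Iterate the recurrence:
u_4 = -16  u_5 = 3  u_6 = 38  …  u_{11} = -150  u_{12} = 731  u_{13} = -636  u_{14} = -976.

-976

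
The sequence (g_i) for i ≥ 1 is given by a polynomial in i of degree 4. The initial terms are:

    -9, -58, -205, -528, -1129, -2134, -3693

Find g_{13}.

1st diffs: -49, -147, -323, -601, -1005, -1559.
2nd diffs: -98, -176, -278, -404, -554.
3rd diffs: -78, -102, -126, -150.
4th diffs: -24, -24, -24 (constant).
So g_i = -i^4 - 3i^3 - 6i^2 + 5i - 4.
Evaluating at i = 13 gives g_{13} = -36105.

-36105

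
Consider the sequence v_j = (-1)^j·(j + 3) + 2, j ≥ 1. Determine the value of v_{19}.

-20

(-1)^19 = -1; j + 3 at j=19 is 22; so v_{19} = -20.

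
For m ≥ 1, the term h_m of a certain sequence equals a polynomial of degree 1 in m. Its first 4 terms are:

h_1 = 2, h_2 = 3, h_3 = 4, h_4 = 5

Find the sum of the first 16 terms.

1st diffs: 1, 1, 1 (constant).
So h_m = m + 1.
Continuing: …, 6, 7, 8, 9, …, h_{16} = 17.
Summing m = 1..16 (16 terms) gives 152.

152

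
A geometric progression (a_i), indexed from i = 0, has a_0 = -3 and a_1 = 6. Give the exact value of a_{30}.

-3221225472

Common ratio r = -2.
a_i = (-3)·(-2)^(i-0).
a_{30} = (-3)·(-2)^30 = -3221225472.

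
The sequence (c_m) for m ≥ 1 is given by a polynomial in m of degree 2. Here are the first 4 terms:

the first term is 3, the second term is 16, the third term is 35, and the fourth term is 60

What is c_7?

1st diffs: 13, 19, 25.
2nd diffs: 6, 6 (constant).
Newton forward-difference form: c_m = 3 + 13·C(m-1,1) + 6·C(m-1,2).
At m = 7: m-1 = 6, so c_7 = 3 + 78 + 90 = 171.

171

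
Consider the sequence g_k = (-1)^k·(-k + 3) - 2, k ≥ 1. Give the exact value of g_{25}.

20

(-1)^25 = -1; -k + 3 at k=25 is -22; so g_{25} = 20.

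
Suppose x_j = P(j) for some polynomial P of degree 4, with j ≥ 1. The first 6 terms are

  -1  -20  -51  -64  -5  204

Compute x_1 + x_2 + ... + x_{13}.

1st diffs: -19, -31, -13, 59, 209.
2nd diffs: -12, 18, 72, 150.
3rd diffs: 30, 54, 78.
4th diffs: 24, 24 (constant).
So x_j = j^4 - 5j^3 - j^2 + 4j.
Continuing: …, 665, 1504, 2871, 4940, …, x_{13} = 17459.
Summing j = 1..13 (13 terms) gives 47411.

47411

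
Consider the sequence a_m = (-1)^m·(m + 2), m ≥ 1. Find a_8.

(-1)^8 = 1; m + 2 at m=8 is 10; so a_8 = 10.

10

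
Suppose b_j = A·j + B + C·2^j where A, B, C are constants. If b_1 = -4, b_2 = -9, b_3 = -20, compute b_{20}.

Plug in j = 1, 2, 3: A + B + 2C = -4; 2A + B + 4C = -9; 3A + B + 8C = -20.
Subtracting the first from the second: A + 2C = -5.
Subtracting the second from the third: A + 4C = -11.
Solving: C = -3, A = 1, then B = 1.
Hence b_{20} = 1·20 + 1 + (-3)·1048576 = -3145707.

-3145707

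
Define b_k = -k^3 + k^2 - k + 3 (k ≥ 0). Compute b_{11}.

b_{11} = -1·11^3 + 1·11^2 - 1·11 + 3 = -1218.

-1218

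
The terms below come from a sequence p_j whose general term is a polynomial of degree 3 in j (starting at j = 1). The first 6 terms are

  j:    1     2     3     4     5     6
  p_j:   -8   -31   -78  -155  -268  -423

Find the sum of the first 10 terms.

1st diffs: -23, -47, -77, -113, -155.
2nd diffs: -24, -30, -36, -42.
3rd diffs: -6, -6, -6 (constant).
Newton forward-difference form: p_j = -8 + (-23)·C(j-1,1) + (-24)·C(j-1,2) + (-6)·C(j-1,3).
Continuing: -626, -883, -1200, -1583.
Summing j = 1..10 (10 terms) gives -5255.

-5255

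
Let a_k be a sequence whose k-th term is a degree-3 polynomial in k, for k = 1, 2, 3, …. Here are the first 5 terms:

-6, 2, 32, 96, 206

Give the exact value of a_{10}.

1866

1st diffs: 8, 30, 64, 110.
2nd diffs: 22, 34, 46.
3rd diffs: 12, 12 (constant).
Newton forward-difference form: a_k = -6 + 8·C(k-1,1) + 22·C(k-1,2) + 12·C(k-1,3).
At k = 10: k-1 = 9, so a_{10} = -6 + 72 + 792 + 1008 = 1866.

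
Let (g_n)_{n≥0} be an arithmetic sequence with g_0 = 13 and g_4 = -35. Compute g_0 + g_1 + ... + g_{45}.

Common difference d = (-35 - 13) / (4 - 0) = -12.
g_n = 13 + (n - 0)·(-12).
g_{45} = -527; S = 46·(13 + (-527))/2 = -11822.

-11822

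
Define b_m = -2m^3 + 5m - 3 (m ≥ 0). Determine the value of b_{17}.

b_{17} = -2·17^3 + 5·17 - 3 = -9744.

-9744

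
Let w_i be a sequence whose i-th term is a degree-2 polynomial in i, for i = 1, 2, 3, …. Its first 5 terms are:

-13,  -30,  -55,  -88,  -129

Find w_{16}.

-1108

1st diffs: -17, -25, -33, -41.
2nd diffs: -8, -8, -8 (constant).
Newton forward-difference form: w_i = -13 + (-17)·C(i-1,1) + (-8)·C(i-1,2).
At i = 16: i-1 = 15, so w_{16} = -13 - 255 - 840 = -1108.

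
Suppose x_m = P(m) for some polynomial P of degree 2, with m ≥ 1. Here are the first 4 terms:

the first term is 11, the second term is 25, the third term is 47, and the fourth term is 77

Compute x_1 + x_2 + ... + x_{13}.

1st diffs: 14, 22, 30.
2nd diffs: 8, 8 (constant).
Newton forward-difference form: x_m = 11 + 14·C(m-1,1) + 8·C(m-1,2).
Continuing: …, 115, 161, 215, 277, …, x_{13} = 707.
Summing m = 1..13 (13 terms) gives 3523.

3523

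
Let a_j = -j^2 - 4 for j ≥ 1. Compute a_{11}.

-125

a_{11} = -1·11^2 - 4 = -125.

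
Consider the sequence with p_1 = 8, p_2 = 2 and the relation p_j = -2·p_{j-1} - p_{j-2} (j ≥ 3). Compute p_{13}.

-112

Iterate the recurrence:
p_3 = -12, p_4 = 22, p_5 = -32, …, p_{10} = 82, p_{11} = -92, p_{12} = 102, p_{13} = -112.
(Characteristic roots are -1 and -1.)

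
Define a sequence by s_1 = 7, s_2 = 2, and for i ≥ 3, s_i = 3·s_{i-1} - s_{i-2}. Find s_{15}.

Step forward from the initial values:
s_3 = -1  s_4 = -5  s_5 = -14  …  s_{12} = -11933  s_{13} = -31241  s_{14} = -81790  s_{15} = -214129.

-214129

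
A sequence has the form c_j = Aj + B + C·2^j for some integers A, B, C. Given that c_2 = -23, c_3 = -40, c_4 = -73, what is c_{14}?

Write the equations: 2A + B + 4C = -23; 3A + B + 8C = -40; 4A + B + 16C = -73.
Subtracting the first from the second: A + 4C = -17.
Subtracting the second from the third: A + 8C = -33.
Solving: C = -4, A = -1, then B = -5.
Therefore c_{14} = -14 + (-5) + (-4)·16384 = -65555.

-65555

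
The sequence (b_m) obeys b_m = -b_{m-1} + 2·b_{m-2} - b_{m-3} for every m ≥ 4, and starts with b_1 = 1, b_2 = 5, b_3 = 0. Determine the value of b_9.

-317

Step forward from the initial values:
b_4 = 9  b_5 = -14  b_6 = 32  b_7 = -69  b_8 = 147  b_9 = -317.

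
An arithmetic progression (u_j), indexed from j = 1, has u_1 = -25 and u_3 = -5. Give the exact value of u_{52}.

Common difference d = (-5 - (-25)) / (3 - 1) = 10.
u_j = -25 + (j - 1)·10.
u_{52} = -25 + 51·10 = 485.

485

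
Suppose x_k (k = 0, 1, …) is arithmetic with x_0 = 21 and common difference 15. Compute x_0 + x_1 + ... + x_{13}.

1659

x_k = 21 + (k - 0)·15.
x_{13} = 216; S = 14·(21 + 216)/2 = 1659.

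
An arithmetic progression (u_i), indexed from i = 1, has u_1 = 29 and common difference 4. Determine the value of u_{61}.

269

u_i = 29 + (i - 1)·4.
u_{61} = 29 + 60·4 = 269.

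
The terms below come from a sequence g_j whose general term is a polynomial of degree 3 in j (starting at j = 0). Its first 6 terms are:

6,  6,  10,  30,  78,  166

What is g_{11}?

1st diffs: 0, 4, 20, 48, 88.
2nd diffs: 4, 16, 28, 40.
3rd diffs: 12, 12, 12 (constant).
Newton forward-difference form: g_j = 6 + 4·C(j,2) + 12·C(j,3).
At j = 11: j = 11, so g_{11} = 6 + 220 + 1980 = 2206.

2206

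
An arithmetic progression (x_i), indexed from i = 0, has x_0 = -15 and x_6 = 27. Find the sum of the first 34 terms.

Common difference d = (27 - (-15)) / (6 - 0) = 7.
x_i = -15 + (i - 0)·7.
x_{33} = 216; S = 34·(-15 + 216)/2 = 3417.

3417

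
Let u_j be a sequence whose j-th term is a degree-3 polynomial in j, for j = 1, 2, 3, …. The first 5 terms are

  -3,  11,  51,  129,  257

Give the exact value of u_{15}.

6927

1st diffs: 14, 40, 78, 128.
2nd diffs: 26, 38, 50.
3rd diffs: 12, 12 (constant).
Newton forward-difference form: u_j = -3 + 14·C(j-1,1) + 26·C(j-1,2) + 12·C(j-1,3).
At j = 15: j-1 = 14, so u_{15} = -3 + 196 + 2366 + 4368 = 6927.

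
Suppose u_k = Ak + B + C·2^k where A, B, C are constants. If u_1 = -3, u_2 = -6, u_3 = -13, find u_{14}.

-32754

Plug in k = 1, 2, 3: A + B + 2C = -3; 2A + B + 4C = -6; 3A + B + 8C = -13.
Subtracting the first from the second: A + 2C = -3.
Subtracting the second from the third: A + 4C = -7.
Solving: C = -2, A = 1, then B = 0.
So u_k = 1·k + 0 + (-2)·2^k; at k=14 this is -32754.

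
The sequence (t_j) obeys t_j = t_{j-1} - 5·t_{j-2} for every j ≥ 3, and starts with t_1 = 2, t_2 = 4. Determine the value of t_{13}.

-37406

Applying the relation repeatedly:
t_3 = -6;  t_4 = -26;  t_5 = 4;  …;  t_{10} = 1654;  t_{11} = 7284;  t_{12} = -986;  t_{13} = -37406.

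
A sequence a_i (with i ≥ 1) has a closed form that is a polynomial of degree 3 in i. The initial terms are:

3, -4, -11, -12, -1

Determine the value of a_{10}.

444

1st diffs: -7, -7, -1, 11.
2nd diffs: 0, 6, 12.
3rd diffs: 6, 6 (constant).
Newton forward-difference form: a_i = 3 + (-7)·C(i-1,1) + 6·C(i-1,3).
At i = 10: i-1 = 9, so a_{10} = 3 - 63 + 504 = 444.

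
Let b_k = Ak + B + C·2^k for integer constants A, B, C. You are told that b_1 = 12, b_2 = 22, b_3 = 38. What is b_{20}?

At k = 1, 2, 3: A + B + 2C = 12; 2A + B + 4C = 22; 3A + B + 8C = 38.
Subtracting the first from the second: A + 2C = 10.
Subtracting the second from the third: A + 4C = 16.
Solving: C = 3, A = 4, then B = 2.
Therefore b_{20} = 80 + 2 + 3·1048576 = 3145810.

3145810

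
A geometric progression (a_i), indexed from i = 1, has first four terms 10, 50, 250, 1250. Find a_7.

156250

Common ratio r = 5.
a_i = 10·5^(i-1).
a_7 = 10·5^6 = 156250.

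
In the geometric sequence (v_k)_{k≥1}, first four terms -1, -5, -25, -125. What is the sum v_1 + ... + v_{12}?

Common ratio r = 5.
v_k = (-1)·5^(k-1).
S = (-1)·(5^12 - 1)/(5 - 1) = (-1)·(244140625 - 1)/(4) = -61035156.

-61035156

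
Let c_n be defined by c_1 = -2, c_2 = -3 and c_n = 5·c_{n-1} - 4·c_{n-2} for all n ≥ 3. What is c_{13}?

Step forward from the initial values:
c_3 = -7;  c_4 = -23;  c_5 = -87;  …;  c_{10} = -87383;  c_{11} = -349527;  c_{12} = -1398103;  c_{13} = -5592407.
(Characteristic roots are 4 and 1.)

-5592407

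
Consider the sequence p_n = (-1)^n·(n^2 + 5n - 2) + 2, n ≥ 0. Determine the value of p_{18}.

(-1)^18 = 1; n^2 + 5n - 2 at n=18 is 412; so p_{18} = 414.

414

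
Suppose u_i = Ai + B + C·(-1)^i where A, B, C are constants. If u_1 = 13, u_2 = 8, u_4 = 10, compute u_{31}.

Plug in i = 1, 2, 4: A + B - C = 13; 2A + B + C = 8; 4A + B + C = 10.
Subtracting the first from the second: A + 2C = -5.
Subtracting the second from the third: 2A = 2.
Solving: C = -3, A = 1, then B = 9.
Hence u_{31} = 1·31 + 9 + (-3)·(-1) = 43.

43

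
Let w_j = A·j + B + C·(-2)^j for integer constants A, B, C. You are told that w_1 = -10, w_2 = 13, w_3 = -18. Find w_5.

Plug in j = 1, 2, 3: A + B - 2C = -10; 2A + B + 4C = 13; 3A + B - 8C = -18.
Subtracting the first from the second: A + 6C = 23.
Subtracting the second from the third: A - 12C = -31.
Solving: C = 3, A = 5, then B = -9.
Hence w_5 = 5·5 + (-9) + 3·(-32) = -80.

-80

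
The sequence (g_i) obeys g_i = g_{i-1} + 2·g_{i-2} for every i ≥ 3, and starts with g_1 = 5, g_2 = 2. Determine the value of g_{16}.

76456

g_3 = 12  g_4 = 16  g_5 = 40  …  g_{13} = 9560  g_{14} = 19112  g_{15} = 38232  g_{16} = 76456.
(Characteristic roots are 2 and -1.)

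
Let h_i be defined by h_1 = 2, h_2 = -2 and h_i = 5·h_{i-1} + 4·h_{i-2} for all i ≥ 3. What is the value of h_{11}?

-3384002

Compute successive terms:
h_3 = -2; h_4 = -18; h_5 = -98; h_6 = -562; h_7 = -3202; h_8 = -18258; h_9 = -104098; h_{10} = -593522; h_{11} = -3384002.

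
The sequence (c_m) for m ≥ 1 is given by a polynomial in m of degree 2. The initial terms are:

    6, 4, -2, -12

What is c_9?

-122

1st diffs: -2, -6, -10.
2nd diffs: -4, -4 (constant).
So c_m = -2m^2 + 4m + 4.
Evaluating at m = 9 gives c_9 = -122.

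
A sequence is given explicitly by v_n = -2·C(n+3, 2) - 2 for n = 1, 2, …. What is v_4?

-44

C(7, 2) = 21, so v_4 = -44.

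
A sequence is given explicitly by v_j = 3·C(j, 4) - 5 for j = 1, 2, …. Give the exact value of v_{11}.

C(11, 4) = 330, so v_{11} = 985.

985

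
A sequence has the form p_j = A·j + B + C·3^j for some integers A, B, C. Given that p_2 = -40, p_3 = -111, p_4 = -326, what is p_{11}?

Plug in j = 2, 3, 4: 2A + B + 9C = -40; 3A + B + 27C = -111; 4A + B + 81C = -326.
Subtracting the first from the second: A + 18C = -71.
Subtracting the second from the third: A + 54C = -215.
Solving: C = -4, A = 1, then B = -6.
Hence p_{11} = 1·11 + (-6) + (-4)·177147 = -708583.

-708583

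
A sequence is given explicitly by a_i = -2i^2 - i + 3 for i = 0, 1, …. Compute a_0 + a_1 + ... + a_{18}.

Over i = 0..18: Σi = 171, Σi² = 2109.
Total = (-2)·2109 + (-1)·171 + (3)·19 = -4332.

-4332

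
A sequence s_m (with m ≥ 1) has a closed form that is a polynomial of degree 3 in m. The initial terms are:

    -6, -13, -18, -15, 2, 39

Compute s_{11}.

734

1st diffs: -7, -5, 3, 17, 37.
2nd diffs: 2, 8, 14, 20.
3rd diffs: 6, 6, 6 (constant).
So s_m = m^3 - 5m^2 + m - 3.
Evaluating at m = 11 gives s_{11} = 734.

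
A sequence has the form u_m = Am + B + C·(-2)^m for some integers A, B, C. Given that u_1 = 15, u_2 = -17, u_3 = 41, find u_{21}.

At m = 1, 2, 3: A + B - 2C = 15; 2A + B + 4C = -17; 3A + B - 8C = 41.
Subtracting the first from the second: A + 6C = -32.
Subtracting the second from the third: A - 12C = 58.
Solving: C = -5, A = -2, then B = 7.
So u_m = -2·m + 7 + (-5)·(-2)^m; at m=21 this is 10485725.

10485725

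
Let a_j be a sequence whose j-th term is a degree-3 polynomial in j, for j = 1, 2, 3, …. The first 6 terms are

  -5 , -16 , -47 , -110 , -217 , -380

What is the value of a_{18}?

1st diffs: -11, -31, -63, -107, -163.
2nd diffs: -20, -32, -44, -56.
3rd diffs: -12, -12, -12 (constant).
So a_j = -2j^3 + 2j^2 - 3j - 2.
Evaluating at j = 18 gives a_{18} = -11072.

-11072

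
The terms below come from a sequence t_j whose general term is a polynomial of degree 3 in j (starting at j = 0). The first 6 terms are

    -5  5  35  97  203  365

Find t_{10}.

2435

1st diffs: 10, 30, 62, 106, 162.
2nd diffs: 20, 32, 44, 56.
3rd diffs: 12, 12, 12 (constant).
So t_j = 2j^3 + 4j^2 + 4j - 5.
Evaluating at j = 10 gives t_{10} = 2435.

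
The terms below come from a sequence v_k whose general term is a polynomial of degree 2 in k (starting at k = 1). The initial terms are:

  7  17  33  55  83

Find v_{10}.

1st diffs: 10, 16, 22, 28.
2nd diffs: 6, 6, 6 (constant).
Newton forward-difference form: v_k = 7 + 10·C(k-1,1) + 6·C(k-1,2).
At k = 10: k-1 = 9, so v_{10} = 7 + 90 + 216 = 313.

313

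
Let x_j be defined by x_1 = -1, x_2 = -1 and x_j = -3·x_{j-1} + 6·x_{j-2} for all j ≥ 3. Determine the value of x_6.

99

Step forward from the initial values:
x_3 = -3; x_4 = 3; x_5 = -27; x_6 = 99.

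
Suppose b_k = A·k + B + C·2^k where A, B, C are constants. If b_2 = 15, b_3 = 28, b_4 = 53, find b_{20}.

3145749

At k = 2, 3, 4: 2A + B + 4C = 15; 3A + B + 8C = 28; 4A + B + 16C = 53.
Subtracting the first from the second: A + 4C = 13.
Subtracting the second from the third: A + 8C = 25.
Solving: C = 3, A = 1, then B = 1.
Therefore b_{20} = 20 + 1 + 3·1048576 = 3145749.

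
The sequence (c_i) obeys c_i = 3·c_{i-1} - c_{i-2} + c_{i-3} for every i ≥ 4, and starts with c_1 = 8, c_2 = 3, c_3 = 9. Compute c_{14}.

Step forward from the initial values:
c_4 = 32  c_5 = 90  c_6 = 247  …  c_{11} = 40185  c_{12} = 111284  c_{13} = 308178  c_{14} = 853435.

853435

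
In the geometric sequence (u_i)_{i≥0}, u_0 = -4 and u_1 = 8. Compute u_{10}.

Common ratio r = -2.
u_i = (-4)·(-2)^(i-0).
u_{10} = (-4)·(-2)^10 = -4096.

-4096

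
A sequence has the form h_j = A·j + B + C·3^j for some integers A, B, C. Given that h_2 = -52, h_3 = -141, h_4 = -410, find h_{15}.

The three given values yield: 2A + B + 9C = -52; 3A + B + 27C = -141; 4A + B + 81C = -410.
Subtracting the first from the second: A + 18C = -89.
Subtracting the second from the third: A + 54C = -269.
Solving: C = -5, A = 1, then B = -9.
Therefore h_{15} = 15 + (-9) + (-5)·14348907 = -71744529.

-71744529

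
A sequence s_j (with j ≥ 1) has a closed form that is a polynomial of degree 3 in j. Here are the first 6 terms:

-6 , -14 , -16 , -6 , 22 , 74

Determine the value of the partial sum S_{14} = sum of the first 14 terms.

1st diffs: -8, -2, 10, 28, 52.
2nd diffs: 6, 12, 18, 24.
3rd diffs: 6, 6, 6 (constant).
So s_j = j^3 - 3j^2 - 6j + 2.
Continuing: …, 156, 274, 434, 642, …, s_{14} = 2074.
Summing j = 1..14 (14 terms) gives 7378.

7378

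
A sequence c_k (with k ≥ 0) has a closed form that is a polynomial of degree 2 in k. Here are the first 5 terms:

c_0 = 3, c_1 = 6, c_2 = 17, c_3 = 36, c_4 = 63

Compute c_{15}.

1st diffs: 3, 11, 19, 27.
2nd diffs: 8, 8, 8 (constant).
So c_k = 4k^2 - k + 3.
Evaluating at k = 15 gives c_{15} = 888.

888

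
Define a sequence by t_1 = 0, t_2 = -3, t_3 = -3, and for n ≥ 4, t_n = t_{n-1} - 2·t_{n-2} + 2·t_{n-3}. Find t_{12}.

t_4 = 3  t_5 = 3  t_6 = -9  t_7 = -9  t_8 = 15  t_9 = 15  t_{10} = -33  t_{11} = -33  t_{12} = 63.

63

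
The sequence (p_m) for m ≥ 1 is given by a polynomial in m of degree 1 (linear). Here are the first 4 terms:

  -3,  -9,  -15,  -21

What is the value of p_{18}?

-105

1st diffs: -6, -6, -6 (constant).
So p_m = -6m + 3.
Evaluating at m = 18 gives p_{18} = -105.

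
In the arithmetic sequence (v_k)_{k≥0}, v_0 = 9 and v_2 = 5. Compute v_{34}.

Common difference d = (5 - 9) / (2 - 0) = -2.
v_k = 9 + (k - 0)·(-2).
v_{34} = 9 + 34·(-2) = -59.

-59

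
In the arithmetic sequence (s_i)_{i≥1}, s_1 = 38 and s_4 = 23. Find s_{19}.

Common difference d = (23 - 38) / (4 - 1) = -5.
s_i = 38 + (i - 1)·(-5).
s_{19} = 38 + 18·(-5) = -52.

-52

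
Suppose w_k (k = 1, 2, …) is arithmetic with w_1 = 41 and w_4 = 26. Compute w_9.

1

Common difference d = (26 - 41) / (4 - 1) = -5.
w_k = 41 + (k - 1)·(-5).
w_9 = 41 + 8·(-5) = 1.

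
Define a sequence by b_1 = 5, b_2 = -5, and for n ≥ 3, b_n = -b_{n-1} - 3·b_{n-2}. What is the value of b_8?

b_3 = -10  b_4 = 25  b_5 = 5  b_6 = -80  b_7 = 65  b_8 = 175.

175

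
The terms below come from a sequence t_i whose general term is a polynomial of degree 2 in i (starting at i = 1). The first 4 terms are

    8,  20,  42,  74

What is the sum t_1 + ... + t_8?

1st diffs: 12, 22, 32.
2nd diffs: 10, 10 (constant).
Newton forward-difference form: t_i = 8 + 12·C(i-1,1) + 10·C(i-1,2).
Continuing: 116, 168, 230, 302.
Summing i = 1..8 (8 terms) gives 960.

960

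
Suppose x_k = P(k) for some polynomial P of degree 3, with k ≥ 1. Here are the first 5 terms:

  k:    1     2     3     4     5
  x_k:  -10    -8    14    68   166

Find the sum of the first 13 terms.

1st diffs: 2, 22, 54, 98.
2nd diffs: 20, 32, 44.
3rd diffs: 12, 12 (constant).
Newton forward-difference form: x_k = -10 + 2·C(k-1,1) + 20·C(k-1,2) + 12·C(k-1,3).
Continuing: …, 320, 542, 844, 1238, …, x_{13} = 3974.
Summing k = 1..13 (13 terms) gives 14326.

14326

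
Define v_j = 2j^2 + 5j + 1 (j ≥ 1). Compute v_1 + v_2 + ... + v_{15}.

3095

Over j = 1..15: Σj = 120, Σj² = 1240.
Total = (2)·1240 + (5)·120 + (1)·15 = 3095.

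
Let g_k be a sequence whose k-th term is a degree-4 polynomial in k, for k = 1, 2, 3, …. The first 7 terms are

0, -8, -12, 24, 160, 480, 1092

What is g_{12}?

1st diffs: -8, -4, 36, 136, 320, 612.
2nd diffs: 4, 40, 100, 184, 292.
3rd diffs: 36, 60, 84, 108.
4th diffs: 24, 24, 24 (constant).
So g_k = k^4 - 4k^3 + k^2 + 2k.
Evaluating at k = 12 gives g_{12} = 13992.

13992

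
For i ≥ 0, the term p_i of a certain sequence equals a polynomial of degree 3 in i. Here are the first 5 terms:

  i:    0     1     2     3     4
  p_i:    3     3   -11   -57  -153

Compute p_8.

1st diffs: 0, -14, -46, -96.
2nd diffs: -14, -32, -50.
3rd diffs: -18, -18 (constant).
Newton forward-difference form: p_i = 3 + (-14)·C(i,2) + (-18)·C(i,3).
At i = 8: i = 8, so p_8 = 3 - 392 - 1008 = -1397.

-1397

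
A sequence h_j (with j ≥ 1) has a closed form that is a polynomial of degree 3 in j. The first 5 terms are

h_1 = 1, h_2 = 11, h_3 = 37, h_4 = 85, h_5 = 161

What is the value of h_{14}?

3095

1st diffs: 10, 26, 48, 76.
2nd diffs: 16, 22, 28.
3rd diffs: 6, 6 (constant).
So h_j = j^3 + 2j^2 - 3j + 1.
Evaluating at j = 14 gives h_{14} = 3095.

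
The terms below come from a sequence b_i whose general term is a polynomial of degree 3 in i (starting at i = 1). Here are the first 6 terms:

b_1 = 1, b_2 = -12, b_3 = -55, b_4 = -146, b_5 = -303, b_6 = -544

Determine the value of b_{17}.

1st diffs: -13, -43, -91, -157, -241.
2nd diffs: -30, -48, -66, -84.
3rd diffs: -18, -18, -18 (constant).
Newton forward-difference form: b_i = 1 + (-13)·C(i-1,1) + (-30)·C(i-1,2) + (-18)·C(i-1,3).
At i = 17: i-1 = 16, so b_{17} = 1 - 208 - 3600 - 10080 = -13887.

-13887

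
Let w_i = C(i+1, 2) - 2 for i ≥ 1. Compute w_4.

C(5, 2) = 10, so w_4 = 8.

8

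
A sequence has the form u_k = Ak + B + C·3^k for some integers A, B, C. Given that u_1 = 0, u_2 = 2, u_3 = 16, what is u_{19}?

1162261392

Plug in k = 1, 2, 3: A + B + 3C = 0; 2A + B + 9C = 2; 3A + B + 27C = 16.
Subtracting the first from the second: A + 6C = 2.
Subtracting the second from the third: A + 18C = 14.
Solving: C = 1, A = -4, then B = 1.
So u_k = -4·k + 1 + 1·3^k; at k=19 this is 1162261392.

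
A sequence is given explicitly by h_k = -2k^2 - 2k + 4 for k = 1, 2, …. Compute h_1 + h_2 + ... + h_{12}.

-1408

Over k = 1..12: Σk = 78, Σk² = 650.
Total = (-2)·650 + (-2)·78 + (4)·12 = -1408.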